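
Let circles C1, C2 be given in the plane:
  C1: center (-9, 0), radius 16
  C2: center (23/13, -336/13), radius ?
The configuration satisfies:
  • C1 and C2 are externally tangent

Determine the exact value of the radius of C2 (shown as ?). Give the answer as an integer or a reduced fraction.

12

1. [ext C1·C2]  r_C2² + 32r_C2 − 528 = 0  ⇒  r_C2 = 12 (r>0 drops 1)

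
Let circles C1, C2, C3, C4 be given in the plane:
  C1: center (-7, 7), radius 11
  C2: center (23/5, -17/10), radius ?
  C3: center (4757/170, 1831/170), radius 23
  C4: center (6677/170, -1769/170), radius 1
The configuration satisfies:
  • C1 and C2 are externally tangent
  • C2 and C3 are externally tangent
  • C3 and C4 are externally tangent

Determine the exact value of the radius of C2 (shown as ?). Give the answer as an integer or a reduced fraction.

7/2

1. [ext C1·C2]  r_C2² + 22r_C2 − 357/4 = 0  ⇒  r_C2 = 7/2 (r>0 drops 1)
2. [ext C2·C3]  r_C2² + 46r_C2 − 693/4 = 0  ⇒  r_C2 = 7/2 (r>0 drops 1)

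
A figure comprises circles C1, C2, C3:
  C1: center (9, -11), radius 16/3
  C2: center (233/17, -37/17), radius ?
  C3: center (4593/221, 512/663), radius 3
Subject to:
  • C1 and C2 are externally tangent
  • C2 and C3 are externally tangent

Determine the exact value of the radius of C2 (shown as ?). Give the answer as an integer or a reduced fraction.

1. [ext C1·C2]  r_C2² + (32/3)r_C2 − 644/9 = 0  ⇒  r_C2 = 14/3 (r>0 drops 1)
2. [ext C2·C3]  r_C2² + 6r_C2 − 448/9 = 0  ⇒  r_C2 = 14/3 (r>0 drops 1)

14/3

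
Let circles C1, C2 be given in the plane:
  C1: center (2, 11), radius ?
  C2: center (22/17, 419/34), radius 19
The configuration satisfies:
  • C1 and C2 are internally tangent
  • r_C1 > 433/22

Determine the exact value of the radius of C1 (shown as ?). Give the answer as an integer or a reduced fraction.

41/2

1. [int C1,C2]  r_C1² − 38r_C1 + 1435/4 = 0  ⇒  r_C1 = 35/2 or 41/2
2. given r_C1 > 433/22: keep 41/2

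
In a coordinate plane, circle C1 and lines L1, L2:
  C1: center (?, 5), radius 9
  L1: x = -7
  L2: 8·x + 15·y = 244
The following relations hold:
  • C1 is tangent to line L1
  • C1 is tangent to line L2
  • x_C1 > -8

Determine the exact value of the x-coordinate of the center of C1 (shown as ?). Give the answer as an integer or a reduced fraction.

2

1. [C1‖L1]  x_C1² + 14x_C1 − 32 = 0  ⇒  x_C1 = -16 or 2
2. [C1‖L2]  x_C1² − (169/4)x_C1 + 161/2 = 0  ⇒  x_C1 = 2 or 161/4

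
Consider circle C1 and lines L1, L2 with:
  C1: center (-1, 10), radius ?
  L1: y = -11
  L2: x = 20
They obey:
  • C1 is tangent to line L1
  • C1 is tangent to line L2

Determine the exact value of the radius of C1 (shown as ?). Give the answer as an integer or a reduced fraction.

1. [C1‖L1]  r_C1² − 441 = 0  ⇒  r_C1 = 21 (r>0 drops 1)
2. [C1‖L2]  r_C1² − 441 = 0  ⇒  r_C1 = 21 (r>0 drops 1)

21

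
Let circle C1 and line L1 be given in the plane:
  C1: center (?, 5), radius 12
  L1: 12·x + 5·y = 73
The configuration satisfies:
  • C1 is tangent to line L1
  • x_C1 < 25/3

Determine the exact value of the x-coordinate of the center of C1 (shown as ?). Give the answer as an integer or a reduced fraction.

1. [C1‖L1]  x_C1² − 8x_C1 − 153 = 0  ⇒  x_C1 = -9 or 17
2. given x_C1 < 25/3: keep -9

-9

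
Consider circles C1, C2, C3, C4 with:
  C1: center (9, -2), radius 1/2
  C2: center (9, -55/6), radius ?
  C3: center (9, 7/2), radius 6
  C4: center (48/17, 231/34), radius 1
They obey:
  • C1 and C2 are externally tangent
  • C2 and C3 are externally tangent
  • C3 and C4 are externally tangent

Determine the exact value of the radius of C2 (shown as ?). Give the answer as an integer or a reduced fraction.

1. [ext C1·C2]  r_C2² + 1r_C2 − 460/9 = 0  ⇒  r_C2 = 20/3 (r>0 drops 1)
2. [ext C2·C3]  r_C2² + 12r_C2 − 1120/9 = 0  ⇒  r_C2 = 20/3 (r>0 drops 1)

20/3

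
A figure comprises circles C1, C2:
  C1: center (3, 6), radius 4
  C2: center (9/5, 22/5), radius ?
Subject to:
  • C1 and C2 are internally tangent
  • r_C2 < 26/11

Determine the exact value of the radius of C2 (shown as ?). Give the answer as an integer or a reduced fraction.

2

1. [int C1,C2]  r_C2² − 8r_C2 + 12 = 0  ⇒  r_C2 = 2 or 6
2. given r_C2 < 26/11: keep 2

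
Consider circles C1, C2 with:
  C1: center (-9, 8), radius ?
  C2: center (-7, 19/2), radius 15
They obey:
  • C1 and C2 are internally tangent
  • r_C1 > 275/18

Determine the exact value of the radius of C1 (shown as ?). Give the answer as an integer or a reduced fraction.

35/2

1. [int C1,C2]  r_C1² − 30r_C1 + 875/4 = 0  ⇒  r_C1 = 25/2 or 35/2
2. given r_C1 > 275/18: keep 35/2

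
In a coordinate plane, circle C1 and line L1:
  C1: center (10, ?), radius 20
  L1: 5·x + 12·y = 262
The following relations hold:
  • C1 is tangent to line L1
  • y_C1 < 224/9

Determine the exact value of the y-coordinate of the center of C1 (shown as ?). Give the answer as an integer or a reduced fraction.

-4

1. [C1‖L1]  y_C1² − (106/3)y_C1 − 472/3 = 0  ⇒  y_C1 = -4 or 118/3
2. given y_C1 < 224/9: keep -4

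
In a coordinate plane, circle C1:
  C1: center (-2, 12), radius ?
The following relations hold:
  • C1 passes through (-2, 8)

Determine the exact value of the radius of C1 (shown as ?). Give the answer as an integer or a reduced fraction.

1. [C1∋P]  r_C1² − 16 = 0  ⇒  r_C1 = 4 (r>0 drops 1)

4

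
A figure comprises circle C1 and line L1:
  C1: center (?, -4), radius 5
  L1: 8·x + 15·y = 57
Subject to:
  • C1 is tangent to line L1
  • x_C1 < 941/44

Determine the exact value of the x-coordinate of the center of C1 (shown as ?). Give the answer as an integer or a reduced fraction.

4

1. [C1‖L1]  x_C1² − (117/4)x_C1 + 101 = 0  ⇒  x_C1 = 4 or 101/4
2. given x_C1 < 941/44: keep 4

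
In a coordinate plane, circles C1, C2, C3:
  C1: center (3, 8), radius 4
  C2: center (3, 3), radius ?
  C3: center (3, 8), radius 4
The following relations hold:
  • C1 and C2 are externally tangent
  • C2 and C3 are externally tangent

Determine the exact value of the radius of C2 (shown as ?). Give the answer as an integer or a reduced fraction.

1

1. [ext C1·C2]  r_C2² + 8r_C2 − 9 = 0  ⇒  r_C2 = 1 (r>0 drops 1)
2. [ext C2·C3]  r_C2² + 8r_C2 − 9 = 0  ⇒  r_C2 = 1 (r>0 drops 1)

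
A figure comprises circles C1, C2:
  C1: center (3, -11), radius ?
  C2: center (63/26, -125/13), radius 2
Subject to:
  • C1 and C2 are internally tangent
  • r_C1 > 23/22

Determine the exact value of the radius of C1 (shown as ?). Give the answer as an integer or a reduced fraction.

1. [int C1,C2]  r_C1² − 4r_C1 + 7/4 = 0  ⇒  r_C1 = 1/2 or 7/2
2. given r_C1 > 23/22: keep 7/2

7/2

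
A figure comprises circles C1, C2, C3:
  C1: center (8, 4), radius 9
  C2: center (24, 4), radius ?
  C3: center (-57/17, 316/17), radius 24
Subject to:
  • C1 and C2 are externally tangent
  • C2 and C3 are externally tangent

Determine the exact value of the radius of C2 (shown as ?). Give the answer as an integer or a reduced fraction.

1. [ext C1·C2]  r_C2² + 18r_C2 − 175 = 0  ⇒  r_C2 = 7 (r>0 drops 1)
2. [ext C2·C3]  r_C2² + 48r_C2 − 385 = 0  ⇒  r_C2 = 7 (r>0 drops 1)

7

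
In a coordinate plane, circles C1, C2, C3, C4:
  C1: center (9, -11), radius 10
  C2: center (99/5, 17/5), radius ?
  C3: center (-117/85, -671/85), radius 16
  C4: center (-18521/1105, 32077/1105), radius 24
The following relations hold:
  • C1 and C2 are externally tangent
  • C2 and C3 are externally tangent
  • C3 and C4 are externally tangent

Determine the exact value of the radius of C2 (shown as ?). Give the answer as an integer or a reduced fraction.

1. [ext C1·C2]  r_C2² + 20r_C2 − 224 = 0  ⇒  r_C2 = 8 (r>0 drops 1)
2. [ext C2·C3]  r_C2² + 32r_C2 − 320 = 0  ⇒  r_C2 = 8 (r>0 drops 1)

8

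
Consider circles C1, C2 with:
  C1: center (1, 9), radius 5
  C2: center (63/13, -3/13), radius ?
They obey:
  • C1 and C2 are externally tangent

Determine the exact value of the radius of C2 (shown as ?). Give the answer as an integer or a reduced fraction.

5

1. [ext C1·C2]  r_C2² + 10r_C2 − 75 = 0  ⇒  r_C2 = 5 (r>0 drops 1)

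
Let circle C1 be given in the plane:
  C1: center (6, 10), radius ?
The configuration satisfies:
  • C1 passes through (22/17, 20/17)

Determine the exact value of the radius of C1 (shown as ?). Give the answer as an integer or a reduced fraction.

10

1. [C1∋P]  r_C1² − 100 = 0  ⇒  r_C1 = 10 (r>0 drops 1)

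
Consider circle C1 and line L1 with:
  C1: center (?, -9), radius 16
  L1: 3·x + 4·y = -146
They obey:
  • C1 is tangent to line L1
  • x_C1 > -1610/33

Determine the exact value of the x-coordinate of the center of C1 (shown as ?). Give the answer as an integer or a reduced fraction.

-10

1. [C1‖L1]  x_C1² + (220/3)x_C1 + 1900/3 = 0  ⇒  x_C1 = -190/3 or -10
2. given x_C1 > -1610/33: keep -10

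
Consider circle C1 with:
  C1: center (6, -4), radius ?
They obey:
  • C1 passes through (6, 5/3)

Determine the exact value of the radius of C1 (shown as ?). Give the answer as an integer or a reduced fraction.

17/3

1. [C1∋P]  r_C1² − 289/9 = 0  ⇒  r_C1 = 17/3 (r>0 drops 1)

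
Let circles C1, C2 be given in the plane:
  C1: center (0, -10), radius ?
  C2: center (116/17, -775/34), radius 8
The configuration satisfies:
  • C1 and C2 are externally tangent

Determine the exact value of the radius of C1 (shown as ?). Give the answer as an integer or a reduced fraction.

13/2

1. [ext C1·C2]  r_C1² + 16r_C1 − 585/4 = 0  ⇒  r_C1 = 13/2 (r>0 drops 1)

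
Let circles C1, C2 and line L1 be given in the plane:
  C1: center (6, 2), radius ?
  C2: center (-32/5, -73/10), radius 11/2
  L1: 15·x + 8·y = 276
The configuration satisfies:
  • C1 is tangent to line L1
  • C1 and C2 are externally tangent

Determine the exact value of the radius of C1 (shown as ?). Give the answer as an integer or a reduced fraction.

10

1. [C1‖L1]  r_C1² − 100 = 0  ⇒  r_C1 = 10 (r>0 drops 1)
2. [ext C1·C2]  r_C1² + 11r_C1 − 210 = 0  ⇒  r_C1 = 10 (r>0 drops 1)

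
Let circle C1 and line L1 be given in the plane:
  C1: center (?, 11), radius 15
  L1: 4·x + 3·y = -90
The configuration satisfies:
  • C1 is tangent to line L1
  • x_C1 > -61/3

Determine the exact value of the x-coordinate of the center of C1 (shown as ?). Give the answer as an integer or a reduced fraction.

-12

1. [C1‖L1]  x_C1² + (123/2)x_C1 + 594 = 0  ⇒  x_C1 = -99/2 or -12
2. given x_C1 > -61/3: keep -12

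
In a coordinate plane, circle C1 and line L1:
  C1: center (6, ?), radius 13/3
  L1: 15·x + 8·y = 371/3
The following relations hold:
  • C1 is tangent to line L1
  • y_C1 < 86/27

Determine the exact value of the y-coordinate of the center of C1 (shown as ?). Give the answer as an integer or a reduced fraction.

-5

1. [C1‖L1]  y_C1² − (101/12)y_C1 − 805/12 = 0  ⇒  y_C1 = -5 or 161/12
2. given y_C1 < 86/27: keep -5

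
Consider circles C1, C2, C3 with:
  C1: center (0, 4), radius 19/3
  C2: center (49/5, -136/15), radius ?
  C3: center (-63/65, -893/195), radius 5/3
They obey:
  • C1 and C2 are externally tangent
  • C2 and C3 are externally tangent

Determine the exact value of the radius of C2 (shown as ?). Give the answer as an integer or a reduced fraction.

1. [ext C1·C2]  r_C2² + (38/3)r_C2 − 680/3 = 0  ⇒  r_C2 = 10 (r>0 drops 1)
2. [ext C2·C3]  r_C2² + (10/3)r_C2 − 400/3 = 0  ⇒  r_C2 = 10 (r>0 drops 1)

10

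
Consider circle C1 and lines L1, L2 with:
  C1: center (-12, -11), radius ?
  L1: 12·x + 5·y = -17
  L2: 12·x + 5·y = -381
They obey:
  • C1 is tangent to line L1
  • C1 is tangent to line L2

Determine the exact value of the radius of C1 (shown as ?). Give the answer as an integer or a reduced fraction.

14

1. [C1‖L1]  r_C1² − 196 = 0  ⇒  r_C1 = 14 (r>0 drops 1)
2. [C1‖L2]  r_C1² − 196 = 0  ⇒  r_C1 = 14 (r>0 drops 1)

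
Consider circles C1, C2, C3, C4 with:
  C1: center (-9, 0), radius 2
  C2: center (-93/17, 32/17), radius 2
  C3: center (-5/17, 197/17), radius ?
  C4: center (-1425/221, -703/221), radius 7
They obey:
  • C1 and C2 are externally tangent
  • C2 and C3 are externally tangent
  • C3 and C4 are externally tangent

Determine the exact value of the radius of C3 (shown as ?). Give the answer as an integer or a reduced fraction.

1. [ext C2·C3]  r_C3² + 4r_C3 − 117 = 0  ⇒  r_C3 = 9 (r>0 drops 1)
2. [ext C3·C4]  r_C3² + 14r_C3 − 207 = 0  ⇒  r_C3 = 9 (r>0 drops 1)

9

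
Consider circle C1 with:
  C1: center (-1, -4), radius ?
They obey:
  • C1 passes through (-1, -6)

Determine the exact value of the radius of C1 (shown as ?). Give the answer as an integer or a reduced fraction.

1. [C1∋P]  r_C1² − 4 = 0  ⇒  r_C1 = 2 (r>0 drops 1)

2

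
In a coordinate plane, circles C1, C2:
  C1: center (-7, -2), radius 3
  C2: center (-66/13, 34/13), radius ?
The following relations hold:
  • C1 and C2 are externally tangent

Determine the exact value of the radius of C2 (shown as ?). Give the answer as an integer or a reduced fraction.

1. [ext C1·C2]  r_C2² + 6r_C2 − 16 = 0  ⇒  r_C2 = 2 (r>0 drops 1)

2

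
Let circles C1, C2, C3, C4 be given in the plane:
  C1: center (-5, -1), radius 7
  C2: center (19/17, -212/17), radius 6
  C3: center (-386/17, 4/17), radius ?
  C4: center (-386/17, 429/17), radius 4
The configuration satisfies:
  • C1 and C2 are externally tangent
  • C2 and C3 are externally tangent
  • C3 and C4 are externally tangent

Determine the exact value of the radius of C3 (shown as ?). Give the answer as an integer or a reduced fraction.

21

1. [ext C2·C3]  r_C3² + 12r_C3 − 693 = 0  ⇒  r_C3 = 21 (r>0 drops 1)
2. [ext C3·C4]  r_C3² + 8r_C3 − 609 = 0  ⇒  r_C3 = 21 (r>0 drops 1)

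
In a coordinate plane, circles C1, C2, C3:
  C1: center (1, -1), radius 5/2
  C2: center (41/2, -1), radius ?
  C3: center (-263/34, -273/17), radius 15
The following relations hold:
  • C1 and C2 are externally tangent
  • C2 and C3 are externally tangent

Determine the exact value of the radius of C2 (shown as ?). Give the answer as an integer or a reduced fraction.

1. [ext C1·C2]  r_C2² + 5r_C2 − 374 = 0  ⇒  r_C2 = 17 (r>0 drops 1)
2. [ext C2·C3]  r_C2² + 30r_C2 − 799 = 0  ⇒  r_C2 = 17 (r>0 drops 1)

17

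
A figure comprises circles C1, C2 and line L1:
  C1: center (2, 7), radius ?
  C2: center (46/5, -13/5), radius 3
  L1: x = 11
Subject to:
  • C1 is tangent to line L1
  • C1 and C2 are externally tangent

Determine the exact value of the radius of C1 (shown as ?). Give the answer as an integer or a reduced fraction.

1. [C1‖L1]  r_C1² − 81 = 0  ⇒  r_C1 = 9 (r>0 drops 1)
2. [ext C1·C2]  r_C1² + 6r_C1 − 135 = 0  ⇒  r_C1 = 9 (r>0 drops 1)

9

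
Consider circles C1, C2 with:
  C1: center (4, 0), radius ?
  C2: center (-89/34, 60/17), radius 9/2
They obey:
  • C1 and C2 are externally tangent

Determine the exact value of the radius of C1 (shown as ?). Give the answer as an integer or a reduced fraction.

3

1. [ext C1·C2]  r_C1² + 9r_C1 − 36 = 0  ⇒  r_C1 = 3 (r>0 drops 1)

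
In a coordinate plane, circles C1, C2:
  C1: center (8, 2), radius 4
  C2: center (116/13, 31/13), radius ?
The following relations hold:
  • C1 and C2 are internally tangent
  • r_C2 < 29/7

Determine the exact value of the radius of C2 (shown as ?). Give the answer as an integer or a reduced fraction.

1. [int C1,C2]  r_C2² − 8r_C2 + 15 = 0  ⇒  r_C2 = 3 or 5
2. given r_C2 < 29/7: keep 3

3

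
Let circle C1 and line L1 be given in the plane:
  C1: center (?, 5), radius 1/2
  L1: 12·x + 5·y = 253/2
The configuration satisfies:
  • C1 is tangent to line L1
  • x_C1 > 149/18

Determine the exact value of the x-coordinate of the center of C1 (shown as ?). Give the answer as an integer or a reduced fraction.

1. [C1‖L1]  x_C1² − (203/12)x_C1 + 285/4 = 0  ⇒  x_C1 = 95/12 or 9
2. given x_C1 > 149/18: keep 9

9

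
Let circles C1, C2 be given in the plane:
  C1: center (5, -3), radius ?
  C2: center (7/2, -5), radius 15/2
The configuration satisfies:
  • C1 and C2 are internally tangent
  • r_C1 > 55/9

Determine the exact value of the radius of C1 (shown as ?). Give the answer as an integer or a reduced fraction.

1. [int C1,C2]  r_C1² − 15r_C1 + 50 = 0  ⇒  r_C1 = 5 or 10
2. given r_C1 > 55/9: keep 10

10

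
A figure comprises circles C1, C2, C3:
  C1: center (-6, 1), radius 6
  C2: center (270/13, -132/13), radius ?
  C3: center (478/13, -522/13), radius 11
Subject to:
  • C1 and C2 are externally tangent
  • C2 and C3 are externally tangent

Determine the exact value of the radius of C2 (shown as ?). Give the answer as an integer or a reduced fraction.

23

1. [ext C1·C2]  r_C2² + 12r_C2 − 805 = 0  ⇒  r_C2 = 23 (r>0 drops 1)
2. [ext C2·C3]  r_C2² + 22r_C2 − 1035 = 0  ⇒  r_C2 = 23 (r>0 drops 1)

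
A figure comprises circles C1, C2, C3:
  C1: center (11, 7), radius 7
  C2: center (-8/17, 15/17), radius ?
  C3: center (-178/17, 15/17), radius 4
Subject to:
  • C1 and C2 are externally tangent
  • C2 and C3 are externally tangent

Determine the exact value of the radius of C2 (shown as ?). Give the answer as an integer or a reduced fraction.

1. [ext C1·C2]  r_C2² + 14r_C2 − 120 = 0  ⇒  r_C2 = 6 (r>0 drops 1)
2. [ext C2·C3]  r_C2² + 8r_C2 − 84 = 0  ⇒  r_C2 = 6 (r>0 drops 1)

6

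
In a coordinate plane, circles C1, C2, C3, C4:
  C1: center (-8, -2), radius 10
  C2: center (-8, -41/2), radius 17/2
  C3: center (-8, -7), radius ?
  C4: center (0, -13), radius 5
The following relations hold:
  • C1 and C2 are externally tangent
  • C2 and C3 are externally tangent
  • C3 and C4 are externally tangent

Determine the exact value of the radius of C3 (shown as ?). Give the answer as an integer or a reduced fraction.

1. [ext C2·C3]  r_C3² + 17r_C3 − 110 = 0  ⇒  r_C3 = 5 (r>0 drops 1)
2. [ext C3·C4]  r_C3² + 10r_C3 − 75 = 0  ⇒  r_C3 = 5 (r>0 drops 1)

5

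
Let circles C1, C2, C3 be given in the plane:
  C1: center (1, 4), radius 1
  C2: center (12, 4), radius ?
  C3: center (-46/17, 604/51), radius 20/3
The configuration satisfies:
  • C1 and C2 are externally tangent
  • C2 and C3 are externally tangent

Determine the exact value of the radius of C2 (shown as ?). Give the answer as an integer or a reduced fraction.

1. [ext C1·C2]  r_C2² + 2r_C2 − 120 = 0  ⇒  r_C2 = 10 (r>0 drops 1)
2. [ext C2·C3]  r_C2² + (40/3)r_C2 − 700/3 = 0  ⇒  r_C2 = 10 (r>0 drops 1)

10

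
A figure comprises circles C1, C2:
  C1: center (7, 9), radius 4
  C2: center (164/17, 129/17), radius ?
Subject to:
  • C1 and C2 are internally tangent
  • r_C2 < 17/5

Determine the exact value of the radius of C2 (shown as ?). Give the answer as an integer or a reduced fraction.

1

1. [int C1,C2]  r_C2² − 8r_C2 + 7 = 0  ⇒  r_C2 = 1 or 7
2. given r_C2 < 17/5: keep 1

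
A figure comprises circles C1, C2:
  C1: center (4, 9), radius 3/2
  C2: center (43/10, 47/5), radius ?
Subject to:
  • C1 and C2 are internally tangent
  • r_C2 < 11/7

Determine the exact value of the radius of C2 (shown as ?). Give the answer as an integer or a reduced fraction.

1. [int C1,C2]  r_C2² − 3r_C2 + 2 = 0  ⇒  r_C2 = 1 or 2
2. given r_C2 < 11/7: keep 1

1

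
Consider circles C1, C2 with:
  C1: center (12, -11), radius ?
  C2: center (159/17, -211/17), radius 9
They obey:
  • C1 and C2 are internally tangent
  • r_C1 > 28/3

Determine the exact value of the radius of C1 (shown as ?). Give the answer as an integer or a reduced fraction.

1. [int C1,C2]  r_C1² − 18r_C1 + 72 = 0  ⇒  r_C1 = 6 or 12
2. given r_C1 > 28/3: keep 12

12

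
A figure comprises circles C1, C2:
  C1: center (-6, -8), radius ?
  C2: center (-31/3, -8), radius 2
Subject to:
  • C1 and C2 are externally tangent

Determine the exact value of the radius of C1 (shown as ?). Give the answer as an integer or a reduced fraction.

7/3

1. [ext C1·C2]  r_C1² + 4r_C1 − 133/9 = 0  ⇒  r_C1 = 7/3 (r>0 drops 1)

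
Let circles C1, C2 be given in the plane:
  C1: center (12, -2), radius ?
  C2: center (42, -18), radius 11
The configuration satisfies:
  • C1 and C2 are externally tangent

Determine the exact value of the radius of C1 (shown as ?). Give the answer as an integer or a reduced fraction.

1. [ext C1·C2]  r_C1² + 22r_C1 − 1035 = 0  ⇒  r_C1 = 23 (r>0 drops 1)

23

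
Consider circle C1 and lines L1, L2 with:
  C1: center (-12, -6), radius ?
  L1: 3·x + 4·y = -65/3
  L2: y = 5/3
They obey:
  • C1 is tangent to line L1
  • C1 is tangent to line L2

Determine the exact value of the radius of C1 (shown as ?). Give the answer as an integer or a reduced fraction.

23/3

1. [C1‖L1]  r_C1² − 529/9 = 0  ⇒  r_C1 = 23/3 (r>0 drops 1)
2. [C1‖L2]  r_C1² − 529/9 = 0  ⇒  r_C1 = 23/3 (r>0 drops 1)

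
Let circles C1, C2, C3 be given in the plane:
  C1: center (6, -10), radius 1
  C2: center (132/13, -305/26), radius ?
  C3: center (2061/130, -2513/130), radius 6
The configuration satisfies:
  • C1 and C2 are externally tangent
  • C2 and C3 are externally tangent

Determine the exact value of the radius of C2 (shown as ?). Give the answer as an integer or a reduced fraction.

1. [ext C1·C2]  r_C2² + 2r_C2 − 77/4 = 0  ⇒  r_C2 = 7/2 (r>0 drops 1)
2. [ext C2·C3]  r_C2² + 12r_C2 − 217/4 = 0  ⇒  r_C2 = 7/2 (r>0 drops 1)

7/2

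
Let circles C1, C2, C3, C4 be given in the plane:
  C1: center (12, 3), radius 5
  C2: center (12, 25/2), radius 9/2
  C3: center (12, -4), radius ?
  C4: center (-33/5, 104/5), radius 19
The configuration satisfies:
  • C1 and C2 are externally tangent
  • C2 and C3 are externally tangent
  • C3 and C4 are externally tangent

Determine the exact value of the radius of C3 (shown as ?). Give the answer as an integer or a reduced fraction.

12

1. [ext C2·C3]  r_C3² + 9r_C3 − 252 = 0  ⇒  r_C3 = 12 (r>0 drops 1)
2. [ext C3·C4]  r_C3² + 38r_C3 − 600 = 0  ⇒  r_C3 = 12 (r>0 drops 1)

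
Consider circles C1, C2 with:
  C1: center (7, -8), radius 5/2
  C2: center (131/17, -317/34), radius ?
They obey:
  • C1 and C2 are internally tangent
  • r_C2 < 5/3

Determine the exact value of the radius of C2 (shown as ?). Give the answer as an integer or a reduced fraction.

1

1. [int C1,C2]  r_C2² − 5r_C2 + 4 = 0  ⇒  r_C2 = 1 or 4
2. given r_C2 < 5/3: keep 1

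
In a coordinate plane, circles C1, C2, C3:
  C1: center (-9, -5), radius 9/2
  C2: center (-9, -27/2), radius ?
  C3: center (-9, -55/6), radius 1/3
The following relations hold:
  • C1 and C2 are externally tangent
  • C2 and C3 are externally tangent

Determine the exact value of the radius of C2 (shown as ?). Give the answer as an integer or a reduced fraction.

4

1. [ext C1·C2]  r_C2² + 9r_C2 − 52 = 0  ⇒  r_C2 = 4 (r>0 drops 1)
2. [ext C2·C3]  r_C2² + (2/3)r_C2 − 56/3 = 0  ⇒  r_C2 = 4 (r>0 drops 1)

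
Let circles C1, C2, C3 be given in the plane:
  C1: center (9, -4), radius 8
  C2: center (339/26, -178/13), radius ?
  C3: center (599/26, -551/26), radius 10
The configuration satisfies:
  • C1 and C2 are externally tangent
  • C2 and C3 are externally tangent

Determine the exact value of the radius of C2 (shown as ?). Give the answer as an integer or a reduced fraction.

5/2

1. [ext C1·C2]  r_C2² + 16r_C2 − 185/4 = 0  ⇒  r_C2 = 5/2 (r>0 drops 1)
2. [ext C2·C3]  r_C2² + 20r_C2 − 225/4 = 0  ⇒  r_C2 = 5/2 (r>0 drops 1)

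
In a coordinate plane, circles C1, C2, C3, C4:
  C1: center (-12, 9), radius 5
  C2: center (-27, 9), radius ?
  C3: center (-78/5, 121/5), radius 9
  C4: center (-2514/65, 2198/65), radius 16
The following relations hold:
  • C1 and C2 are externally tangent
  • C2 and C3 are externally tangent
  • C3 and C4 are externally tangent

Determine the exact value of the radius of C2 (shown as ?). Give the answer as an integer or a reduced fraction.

10

1. [ext C1·C2]  r_C2² + 10r_C2 − 200 = 0  ⇒  r_C2 = 10 (r>0 drops 1)
2. [ext C2·C3]  r_C2² + 18r_C2 − 280 = 0  ⇒  r_C2 = 10 (r>0 drops 1)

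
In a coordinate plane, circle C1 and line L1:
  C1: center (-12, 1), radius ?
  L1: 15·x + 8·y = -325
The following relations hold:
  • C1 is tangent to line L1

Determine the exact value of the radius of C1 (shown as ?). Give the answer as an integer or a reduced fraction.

9

1. [C1‖L1]  r_C1² − 81 = 0  ⇒  r_C1 = 9 (r>0 drops 1)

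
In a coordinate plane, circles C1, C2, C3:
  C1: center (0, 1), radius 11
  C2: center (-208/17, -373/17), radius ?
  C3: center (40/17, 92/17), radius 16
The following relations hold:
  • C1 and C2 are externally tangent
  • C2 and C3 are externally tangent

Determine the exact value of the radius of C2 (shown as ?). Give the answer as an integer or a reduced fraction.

15

1. [ext C1·C2]  r_C2² + 22r_C2 − 555 = 0  ⇒  r_C2 = 15 (r>0 drops 1)
2. [ext C2·C3]  r_C2² + 32r_C2 − 705 = 0  ⇒  r_C2 = 15 (r>0 drops 1)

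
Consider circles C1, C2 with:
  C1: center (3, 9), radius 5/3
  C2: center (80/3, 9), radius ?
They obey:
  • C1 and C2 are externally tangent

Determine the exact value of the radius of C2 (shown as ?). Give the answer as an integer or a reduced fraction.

22

1. [ext C1·C2]  r_C2² + (10/3)r_C2 − 1672/3 = 0  ⇒  r_C2 = 22 (r>0 drops 1)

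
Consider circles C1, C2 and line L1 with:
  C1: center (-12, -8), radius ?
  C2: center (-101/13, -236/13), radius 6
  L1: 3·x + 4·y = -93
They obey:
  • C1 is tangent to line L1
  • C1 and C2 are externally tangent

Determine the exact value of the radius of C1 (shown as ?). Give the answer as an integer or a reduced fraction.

5

1. [C1‖L1]  r_C1² − 25 = 0  ⇒  r_C1 = 5 (r>0 drops 1)
2. [ext C1·C2]  r_C1² + 12r_C1 − 85 = 0  ⇒  r_C1 = 5 (r>0 drops 1)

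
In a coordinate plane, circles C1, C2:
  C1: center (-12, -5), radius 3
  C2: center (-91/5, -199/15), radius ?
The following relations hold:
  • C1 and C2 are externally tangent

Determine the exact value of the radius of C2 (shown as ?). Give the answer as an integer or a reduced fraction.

22/3

1. [ext C1·C2]  r_C2² + 6r_C2 − 880/9 = 0  ⇒  r_C2 = 22/3 (r>0 drops 1)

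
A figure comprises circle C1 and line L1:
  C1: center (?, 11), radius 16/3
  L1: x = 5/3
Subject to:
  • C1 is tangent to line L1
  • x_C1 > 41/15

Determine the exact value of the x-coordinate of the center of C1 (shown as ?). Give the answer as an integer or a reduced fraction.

1. [C1‖L1]  x_C1² − (10/3)x_C1 − 77/3 = 0  ⇒  x_C1 = -11/3 or 7
2. given x_C1 > 41/15: keep 7

7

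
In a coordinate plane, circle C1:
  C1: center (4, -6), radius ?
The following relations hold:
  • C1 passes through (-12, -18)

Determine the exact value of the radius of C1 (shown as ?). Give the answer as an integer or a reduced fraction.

20

1. [C1∋P]  r_C1² − 400 = 0  ⇒  r_C1 = 20 (r>0 drops 1)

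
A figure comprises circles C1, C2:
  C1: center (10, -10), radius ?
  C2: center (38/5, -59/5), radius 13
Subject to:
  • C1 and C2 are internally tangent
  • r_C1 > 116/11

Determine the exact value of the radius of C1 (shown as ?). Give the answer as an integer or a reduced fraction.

1. [int C1,C2]  r_C1² − 26r_C1 + 160 = 0  ⇒  r_C1 = 10 or 16
2. given r_C1 > 116/11: keep 16

16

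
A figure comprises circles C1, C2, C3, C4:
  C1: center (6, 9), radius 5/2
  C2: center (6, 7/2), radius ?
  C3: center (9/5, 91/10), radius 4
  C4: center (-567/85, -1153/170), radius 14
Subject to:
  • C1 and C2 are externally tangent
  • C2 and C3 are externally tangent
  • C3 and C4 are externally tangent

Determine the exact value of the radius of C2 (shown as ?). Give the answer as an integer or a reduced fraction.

1. [ext C1·C2]  r_C2² + 5r_C2 − 24 = 0  ⇒  r_C2 = 3 (r>0 drops 1)
2. [ext C2·C3]  r_C2² + 8r_C2 − 33 = 0  ⇒  r_C2 = 3 (r>0 drops 1)

3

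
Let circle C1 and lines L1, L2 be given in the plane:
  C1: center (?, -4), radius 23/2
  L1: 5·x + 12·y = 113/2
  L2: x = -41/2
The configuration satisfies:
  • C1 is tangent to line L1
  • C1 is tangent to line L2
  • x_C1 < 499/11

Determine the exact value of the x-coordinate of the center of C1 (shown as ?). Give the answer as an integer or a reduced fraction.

1. [C1‖L1]  x_C1² − (209/5)x_C1 − 2286/5 = 0  ⇒  x_C1 = -9 or 254/5
2. [C1‖L2]  x_C1² + 41x_C1 + 288 = 0  ⇒  x_C1 = -32 or -9

-9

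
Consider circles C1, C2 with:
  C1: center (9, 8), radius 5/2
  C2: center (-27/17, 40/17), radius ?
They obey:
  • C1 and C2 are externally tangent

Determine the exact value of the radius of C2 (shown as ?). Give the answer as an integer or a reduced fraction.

19/2

1. [ext C1·C2]  r_C2² + 5r_C2 − 551/4 = 0  ⇒  r_C2 = 19/2 (r>0 drops 1)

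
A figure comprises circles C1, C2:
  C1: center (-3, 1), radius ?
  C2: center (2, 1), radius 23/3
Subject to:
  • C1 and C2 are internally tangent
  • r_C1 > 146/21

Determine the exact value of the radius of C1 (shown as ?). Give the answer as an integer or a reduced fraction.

38/3

1. [int C1,C2]  r_C1² − (46/3)r_C1 + 304/9 = 0  ⇒  r_C1 = 8/3 or 38/3
2. given r_C1 > 146/21: keep 38/3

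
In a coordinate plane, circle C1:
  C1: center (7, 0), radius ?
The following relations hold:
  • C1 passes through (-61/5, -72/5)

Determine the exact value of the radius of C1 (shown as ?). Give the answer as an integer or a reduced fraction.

24

1. [C1∋P]  r_C1² − 576 = 0  ⇒  r_C1 = 24 (r>0 drops 1)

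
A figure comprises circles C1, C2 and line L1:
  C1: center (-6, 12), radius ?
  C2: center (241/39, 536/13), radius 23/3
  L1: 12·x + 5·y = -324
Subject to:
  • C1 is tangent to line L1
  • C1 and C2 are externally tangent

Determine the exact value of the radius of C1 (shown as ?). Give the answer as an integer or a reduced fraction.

1. [C1‖L1]  r_C1² − 576 = 0  ⇒  r_C1 = 24 (r>0 drops 1)
2. [ext C1·C2]  r_C1² + (46/3)r_C1 − 944 = 0  ⇒  r_C1 = 24 (r>0 drops 1)

24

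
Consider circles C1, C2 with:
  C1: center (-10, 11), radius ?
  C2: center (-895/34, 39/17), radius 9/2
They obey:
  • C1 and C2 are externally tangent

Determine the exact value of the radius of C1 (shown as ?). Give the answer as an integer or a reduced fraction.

1. [ext C1·C2]  r_C1² + 9r_C1 − 322 = 0  ⇒  r_C1 = 14 (r>0 drops 1)

14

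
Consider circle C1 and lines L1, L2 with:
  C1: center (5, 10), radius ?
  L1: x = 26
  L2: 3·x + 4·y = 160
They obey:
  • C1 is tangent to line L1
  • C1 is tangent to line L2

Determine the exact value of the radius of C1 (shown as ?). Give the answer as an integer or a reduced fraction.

1. [C1‖L1]  r_C1² − 441 = 0  ⇒  r_C1 = 21 (r>0 drops 1)
2. [C1‖L2]  r_C1² − 441 = 0  ⇒  r_C1 = 21 (r>0 drops 1)

21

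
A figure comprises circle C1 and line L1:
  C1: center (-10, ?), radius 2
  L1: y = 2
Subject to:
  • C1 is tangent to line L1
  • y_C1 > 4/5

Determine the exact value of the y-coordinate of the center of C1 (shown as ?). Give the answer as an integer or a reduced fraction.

1. [C1‖L1]  y_C1² − 4y_C1 = 0  ⇒  y_C1 = 0 or 4
2. given y_C1 > 4/5: keep 4

4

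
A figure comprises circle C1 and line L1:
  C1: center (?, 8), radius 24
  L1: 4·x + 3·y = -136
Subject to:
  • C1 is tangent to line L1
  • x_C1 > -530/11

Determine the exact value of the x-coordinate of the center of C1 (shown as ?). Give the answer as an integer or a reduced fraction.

1. [C1‖L1]  x_C1² + 80x_C1 + 700 = 0  ⇒  x_C1 = -70 or -10
2. given x_C1 > -530/11: keep -10

-10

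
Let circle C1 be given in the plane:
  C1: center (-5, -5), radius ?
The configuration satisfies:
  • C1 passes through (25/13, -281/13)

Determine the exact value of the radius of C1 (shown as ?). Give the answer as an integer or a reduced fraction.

1. [C1∋P]  r_C1² − 324 = 0  ⇒  r_C1 = 18 (r>0 drops 1)

18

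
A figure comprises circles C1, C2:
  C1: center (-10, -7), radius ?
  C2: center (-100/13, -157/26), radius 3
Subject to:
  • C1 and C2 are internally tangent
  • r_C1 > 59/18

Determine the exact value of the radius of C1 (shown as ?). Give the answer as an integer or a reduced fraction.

11/2

1. [int C1,C2]  r_C1² − 6r_C1 + 11/4 = 0  ⇒  r_C1 = 1/2 or 11/2
2. given r_C1 > 59/18: keep 11/2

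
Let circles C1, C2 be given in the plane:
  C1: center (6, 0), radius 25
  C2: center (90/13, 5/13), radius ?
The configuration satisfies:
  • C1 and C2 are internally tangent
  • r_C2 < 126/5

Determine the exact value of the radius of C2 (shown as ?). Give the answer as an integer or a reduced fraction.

24

1. [int C1,C2]  r_C2² − 50r_C2 + 624 = 0  ⇒  r_C2 = 24 or 26
2. given r_C2 < 126/5: keep 24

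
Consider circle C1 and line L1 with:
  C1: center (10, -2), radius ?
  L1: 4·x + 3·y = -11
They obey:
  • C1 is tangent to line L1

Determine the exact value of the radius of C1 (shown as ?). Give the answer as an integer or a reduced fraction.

9

1. [C1‖L1]  r_C1² − 81 = 0  ⇒  r_C1 = 9 (r>0 drops 1)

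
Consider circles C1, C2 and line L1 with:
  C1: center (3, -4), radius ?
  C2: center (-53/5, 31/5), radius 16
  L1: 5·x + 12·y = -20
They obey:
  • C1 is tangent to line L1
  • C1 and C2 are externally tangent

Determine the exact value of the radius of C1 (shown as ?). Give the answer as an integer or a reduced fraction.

1. [C1‖L1]  r_C1² − 1 = 0  ⇒  r_C1 = 1 (r>0 drops 1)
2. [ext C1·C2]  r_C1² + 32r_C1 − 33 = 0  ⇒  r_C1 = 1 (r>0 drops 1)

1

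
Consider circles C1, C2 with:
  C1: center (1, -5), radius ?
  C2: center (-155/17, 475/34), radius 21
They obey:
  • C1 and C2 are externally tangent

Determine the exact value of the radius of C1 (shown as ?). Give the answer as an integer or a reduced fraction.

1/2

1. [ext C1·C2]  r_C1² + 42r_C1 − 85/4 = 0  ⇒  r_C1 = 1/2 (r>0 drops 1)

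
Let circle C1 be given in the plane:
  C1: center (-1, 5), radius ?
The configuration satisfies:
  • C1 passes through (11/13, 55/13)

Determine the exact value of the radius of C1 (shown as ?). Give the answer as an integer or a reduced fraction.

2

1. [C1∋P]  r_C1² − 4 = 0  ⇒  r_C1 = 2 (r>0 drops 1)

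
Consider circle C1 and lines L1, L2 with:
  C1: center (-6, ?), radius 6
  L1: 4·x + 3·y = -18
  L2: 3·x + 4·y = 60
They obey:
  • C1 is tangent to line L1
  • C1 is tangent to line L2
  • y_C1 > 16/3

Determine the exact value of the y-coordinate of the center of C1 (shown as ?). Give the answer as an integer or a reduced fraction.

1. [C1‖L1]  y_C1² − 4y_C1 − 96 = 0  ⇒  y_C1 = -8 or 12
2. [C1‖L2]  y_C1² − 39y_C1 + 324 = 0  ⇒  y_C1 = 12 or 27

12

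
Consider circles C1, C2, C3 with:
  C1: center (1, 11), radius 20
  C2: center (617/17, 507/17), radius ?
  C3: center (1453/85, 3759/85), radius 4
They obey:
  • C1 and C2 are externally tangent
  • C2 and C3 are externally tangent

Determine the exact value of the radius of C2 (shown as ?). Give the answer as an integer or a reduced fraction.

1. [ext C1·C2]  r_C2² + 40r_C2 − 1200 = 0  ⇒  r_C2 = 20 (r>0 drops 1)
2. [ext C2·C3]  r_C2² + 8r_C2 − 560 = 0  ⇒  r_C2 = 20 (r>0 drops 1)

20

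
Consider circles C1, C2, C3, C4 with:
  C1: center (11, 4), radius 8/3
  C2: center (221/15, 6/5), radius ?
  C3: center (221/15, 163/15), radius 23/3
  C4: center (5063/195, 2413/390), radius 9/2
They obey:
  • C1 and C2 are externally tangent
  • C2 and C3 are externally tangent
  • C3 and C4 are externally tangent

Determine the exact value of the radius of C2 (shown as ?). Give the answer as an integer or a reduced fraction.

2

1. [ext C1·C2]  r_C2² + (16/3)r_C2 − 44/3 = 0  ⇒  r_C2 = 2 (r>0 drops 1)
2. [ext C2·C3]  r_C2² + (46/3)r_C2 − 104/3 = 0  ⇒  r_C2 = 2 (r>0 drops 1)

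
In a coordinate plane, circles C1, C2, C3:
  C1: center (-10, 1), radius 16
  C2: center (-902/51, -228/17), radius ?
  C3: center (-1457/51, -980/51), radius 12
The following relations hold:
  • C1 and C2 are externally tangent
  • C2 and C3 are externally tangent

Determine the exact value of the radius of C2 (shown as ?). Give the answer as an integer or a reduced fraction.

1/3

1. [ext C1·C2]  r_C2² + 32r_C2 − 97/9 = 0  ⇒  r_C2 = 1/3 (r>0 drops 1)
2. [ext C2·C3]  r_C2² + 24r_C2 − 73/9 = 0  ⇒  r_C2 = 1/3 (r>0 drops 1)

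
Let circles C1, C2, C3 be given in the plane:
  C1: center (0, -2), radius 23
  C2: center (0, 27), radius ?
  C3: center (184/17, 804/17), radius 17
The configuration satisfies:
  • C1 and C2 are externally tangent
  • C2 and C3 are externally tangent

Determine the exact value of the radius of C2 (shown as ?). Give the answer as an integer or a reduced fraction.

1. [ext C1·C2]  r_C2² + 46r_C2 − 312 = 0  ⇒  r_C2 = 6 (r>0 drops 1)
2. [ext C2·C3]  r_C2² + 34r_C2 − 240 = 0  ⇒  r_C2 = 6 (r>0 drops 1)

6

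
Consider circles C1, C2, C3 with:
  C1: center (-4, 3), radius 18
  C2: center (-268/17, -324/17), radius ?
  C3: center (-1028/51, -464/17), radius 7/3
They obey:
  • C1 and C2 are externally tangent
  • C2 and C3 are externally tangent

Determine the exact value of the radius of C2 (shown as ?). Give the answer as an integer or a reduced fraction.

7

1. [ext C1·C2]  r_C2² + 36r_C2 − 301 = 0  ⇒  r_C2 = 7 (r>0 drops 1)
2. [ext C2·C3]  r_C2² + (14/3)r_C2 − 245/3 = 0  ⇒  r_C2 = 7 (r>0 drops 1)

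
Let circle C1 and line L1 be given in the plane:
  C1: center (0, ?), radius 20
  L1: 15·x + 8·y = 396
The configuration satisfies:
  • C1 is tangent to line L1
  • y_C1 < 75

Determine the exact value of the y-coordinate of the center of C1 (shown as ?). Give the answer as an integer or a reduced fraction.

1. [C1‖L1]  y_C1² − 99y_C1 + 644 = 0  ⇒  y_C1 = 7 or 92
2. given y_C1 < 75: keep 7

7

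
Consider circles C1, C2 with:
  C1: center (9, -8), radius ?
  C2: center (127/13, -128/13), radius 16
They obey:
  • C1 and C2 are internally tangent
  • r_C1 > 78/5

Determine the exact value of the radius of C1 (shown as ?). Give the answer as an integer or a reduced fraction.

18

1. [int C1,C2]  r_C1² − 32r_C1 + 252 = 0  ⇒  r_C1 = 14 or 18
2. given r_C1 > 78/5: keep 18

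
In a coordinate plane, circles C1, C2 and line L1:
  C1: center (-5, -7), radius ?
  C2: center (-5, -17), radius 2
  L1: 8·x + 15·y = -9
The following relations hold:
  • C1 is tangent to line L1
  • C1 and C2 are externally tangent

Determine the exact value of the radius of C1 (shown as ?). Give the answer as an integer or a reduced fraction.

8

1. [C1‖L1]  r_C1² − 64 = 0  ⇒  r_C1 = 8 (r>0 drops 1)
2. [ext C1·C2]  r_C1² + 4r_C1 − 96 = 0  ⇒  r_C1 = 8 (r>0 drops 1)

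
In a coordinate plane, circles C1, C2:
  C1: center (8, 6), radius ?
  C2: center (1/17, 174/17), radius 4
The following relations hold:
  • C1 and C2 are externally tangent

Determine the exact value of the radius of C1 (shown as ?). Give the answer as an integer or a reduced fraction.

1. [ext C1·C2]  r_C1² + 8r_C1 − 65 = 0  ⇒  r_C1 = 5 (r>0 drops 1)

5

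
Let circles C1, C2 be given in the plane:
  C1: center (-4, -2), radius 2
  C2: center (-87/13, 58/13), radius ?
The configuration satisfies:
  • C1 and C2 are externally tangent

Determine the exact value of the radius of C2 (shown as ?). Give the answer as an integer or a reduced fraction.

5

1. [ext C1·C2]  r_C2² + 4r_C2 − 45 = 0  ⇒  r_C2 = 5 (r>0 drops 1)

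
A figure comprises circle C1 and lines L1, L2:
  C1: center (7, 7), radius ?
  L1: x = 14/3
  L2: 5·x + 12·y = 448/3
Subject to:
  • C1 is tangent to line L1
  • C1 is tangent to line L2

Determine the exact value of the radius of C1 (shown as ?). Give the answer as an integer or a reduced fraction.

7/3

1. [C1‖L1]  r_C1² − 49/9 = 0  ⇒  r_C1 = 7/3 (r>0 drops 1)
2. [C1‖L2]  r_C1² − 49/9 = 0  ⇒  r_C1 = 7/3 (r>0 drops 1)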